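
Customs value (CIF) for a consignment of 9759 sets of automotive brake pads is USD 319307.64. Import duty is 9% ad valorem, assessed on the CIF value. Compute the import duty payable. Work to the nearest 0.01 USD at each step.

Import duty = 319307.64 × 9% = 28737.69

Import duty: USD 28737.69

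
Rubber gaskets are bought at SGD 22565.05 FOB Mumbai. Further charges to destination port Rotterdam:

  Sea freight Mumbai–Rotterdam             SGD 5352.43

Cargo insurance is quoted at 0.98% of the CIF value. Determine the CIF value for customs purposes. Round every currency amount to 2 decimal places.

Let C be the CIF value. C = FOB price + freight + 0.98% × C
C − 0.98% × C = 22565.05 + 5352.43
0.9902 × C = 27917.48
C = 27917.48 / 0.9902 = 28193.78
Insurance premium = 0.98% × 28193.78 = 276.30

CIF value: SGD 28193.78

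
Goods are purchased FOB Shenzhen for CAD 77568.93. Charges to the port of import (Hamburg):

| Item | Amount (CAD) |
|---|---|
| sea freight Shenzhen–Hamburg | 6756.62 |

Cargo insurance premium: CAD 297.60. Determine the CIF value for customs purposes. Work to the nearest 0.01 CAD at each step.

CIF = FOB price + freight + insurance
CIF = 77568.93 + 6756.62 + 297.60 = 84623.15

CIF value: CAD 84623.15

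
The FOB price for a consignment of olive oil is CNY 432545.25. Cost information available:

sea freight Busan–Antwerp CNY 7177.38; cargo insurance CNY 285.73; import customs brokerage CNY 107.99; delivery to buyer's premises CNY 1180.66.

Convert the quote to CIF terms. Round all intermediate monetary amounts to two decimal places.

Not relevant to the conversion: delivery, brokerage — on the buyer under both terms; not part of either seller's price.
From FOB to CIF, the seller additionally bears: freight, insurance.
CIF price = 432545.25 + 7177.38 + 285.73 = 440008.36

CIF price: CNY 440008.36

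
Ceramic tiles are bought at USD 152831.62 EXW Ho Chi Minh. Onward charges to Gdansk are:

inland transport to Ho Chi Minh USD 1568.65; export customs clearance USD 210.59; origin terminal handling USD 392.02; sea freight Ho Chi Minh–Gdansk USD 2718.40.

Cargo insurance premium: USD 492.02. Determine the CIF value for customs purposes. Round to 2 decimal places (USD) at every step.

CIF = EXW price + pre-shipment costs + freight + insurance
CIF = 152831.62 + 1568.65 + 210.59 + 392.02 + 2718.40 + 492.02 = 158213.30

CIF value: USD 158213.30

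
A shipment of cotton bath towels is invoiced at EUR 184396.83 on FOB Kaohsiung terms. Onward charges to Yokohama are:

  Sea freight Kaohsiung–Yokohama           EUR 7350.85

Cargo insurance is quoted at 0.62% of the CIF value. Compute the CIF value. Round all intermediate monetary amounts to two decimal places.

CIF value: EUR 192943.93

Let C be the CIF value. C = FOB price + freight + 0.62% × C
C − 0.62% × C = 184396.83 + 7350.85
0.9938 × C = 191747.68
C = 191747.68 / 0.9938 = 192943.93
Insurance premium = 0.62% × 192943.93 = 1196.25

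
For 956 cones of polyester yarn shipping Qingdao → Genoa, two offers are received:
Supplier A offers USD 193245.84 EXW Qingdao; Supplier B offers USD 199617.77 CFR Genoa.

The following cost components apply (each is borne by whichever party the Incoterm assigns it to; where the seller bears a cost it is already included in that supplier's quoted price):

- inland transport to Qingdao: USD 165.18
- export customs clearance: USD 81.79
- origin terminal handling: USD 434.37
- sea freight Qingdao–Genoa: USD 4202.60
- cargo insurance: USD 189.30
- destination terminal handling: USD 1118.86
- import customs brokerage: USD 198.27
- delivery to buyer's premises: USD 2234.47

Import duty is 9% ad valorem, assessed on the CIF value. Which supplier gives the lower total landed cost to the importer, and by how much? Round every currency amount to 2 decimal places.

Supplier A is cheaper by USD 1621.91

Supplier A (EXW):
CIF value = EXW price + inland to port + export clearance + origin terminal + freight + insurance = 193245.84 + 165.18 + 81.79 + 434.37 + 4202.60 + 189.30 = 198319.08
Import duty = 198319.08 × 9% = 17848.72
Buyer bears (A): 165.18 + 81.79 + 434.37 + 4202.60 + 189.30 + 1118.86 + 198.27 + 2234.47 = 8624.84
Landed cost (A) = invoice 193245.84 + 8624.84 + duty 17848.72 = 219719.40
Supplier B (CFR):
CIF value = CFR price + insurance = 199617.77 + 189.30 = 199807.07
Import duty = 199807.07 × 9% = 17982.64
Buyer bears (B): 189.30 + 1118.86 + 198.27 + 2234.47 = 3740.90
Landed cost (B) = invoice 199617.77 + 3740.90 + duty 17982.64 = 221341.31
Difference = |219719.40 − 221341.31| = 1621.91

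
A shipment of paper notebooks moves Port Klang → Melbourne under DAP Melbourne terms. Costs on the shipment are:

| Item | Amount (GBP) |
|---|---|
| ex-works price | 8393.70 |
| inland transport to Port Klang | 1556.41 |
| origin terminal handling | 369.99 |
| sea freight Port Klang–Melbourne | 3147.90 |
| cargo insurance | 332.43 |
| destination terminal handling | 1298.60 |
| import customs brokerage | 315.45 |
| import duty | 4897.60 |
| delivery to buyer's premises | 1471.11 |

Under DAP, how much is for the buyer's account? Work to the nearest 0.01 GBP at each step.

Buyer's account: GBP 5213.05

DAP: the seller bears all costs to the named destination except import duty and clearance.
Seller's account: goods 8393.70 + inland to port 1556.41 + origin terminal 369.99 + freight 3147.90 + insurance 332.43 + destination terminal 1298.60 + delivery 1471.11 = 16570.14
Buyer's account: brokerage 315.45 + duty 4897.60 = 5213.05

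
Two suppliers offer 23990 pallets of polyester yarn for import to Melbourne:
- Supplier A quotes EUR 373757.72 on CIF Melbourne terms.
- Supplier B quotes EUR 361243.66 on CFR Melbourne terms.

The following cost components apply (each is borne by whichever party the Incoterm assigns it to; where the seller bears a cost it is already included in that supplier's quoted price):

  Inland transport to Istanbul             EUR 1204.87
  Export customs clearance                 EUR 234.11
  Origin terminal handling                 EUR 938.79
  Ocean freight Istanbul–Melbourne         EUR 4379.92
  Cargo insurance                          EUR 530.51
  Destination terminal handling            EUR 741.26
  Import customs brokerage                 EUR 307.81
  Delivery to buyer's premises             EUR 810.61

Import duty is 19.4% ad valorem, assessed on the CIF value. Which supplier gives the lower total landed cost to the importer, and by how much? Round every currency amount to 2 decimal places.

Supplier B is cheaper by EUR 14308.36

Supplier A (CIF):
The CIF price already equals the CIF value: 373757.72
Import duty = 373757.72 × 19.4% = 72509.00
Buyer bears (A): 741.26 + 307.81 + 810.61 = 1859.68
Landed cost (A) = invoice 373757.72 + 1859.68 + duty 72509.00 = 448126.40
Supplier B (CFR):
CIF value = CFR price + insurance = 361243.66 + 530.51 = 361774.17
Import duty = 361774.17 × 19.4% = 70184.19
Buyer bears (B): 530.51 + 741.26 + 307.81 + 810.61 = 2390.19
Landed cost (B) = invoice 361243.66 + 2390.19 + duty 70184.19 = 433818.04
Difference = |448126.40 − 433818.04| = 14308.36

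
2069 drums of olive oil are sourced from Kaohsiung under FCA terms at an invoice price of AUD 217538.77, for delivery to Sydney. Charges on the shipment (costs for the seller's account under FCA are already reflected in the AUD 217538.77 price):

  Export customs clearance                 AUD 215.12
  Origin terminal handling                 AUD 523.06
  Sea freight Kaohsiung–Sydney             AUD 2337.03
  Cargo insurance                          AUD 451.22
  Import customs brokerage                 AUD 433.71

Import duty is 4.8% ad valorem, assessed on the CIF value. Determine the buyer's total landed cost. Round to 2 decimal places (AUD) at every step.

FCA: the seller delivers export-cleared goods to the carrier; the buyer bears costs from that point.
Already in the invoice (seller's account under FCA): export clearance — exclude.
CIF value = FCA price + origin terminal + freight + insurance = 217538.77 + 523.06 + 2337.03 + 451.22 = 220850.08
Import duty = 220850.08 × 4.8% = 10600.80
Buyer bears: origin terminal 523.06 + freight 2337.03 + insurance 451.22 + brokerage 433.71 + duty 10600.80 = 14345.82
Landed cost = invoice 217538.77 + 14345.82 = 231884.59

Total landed cost: AUD 231884.59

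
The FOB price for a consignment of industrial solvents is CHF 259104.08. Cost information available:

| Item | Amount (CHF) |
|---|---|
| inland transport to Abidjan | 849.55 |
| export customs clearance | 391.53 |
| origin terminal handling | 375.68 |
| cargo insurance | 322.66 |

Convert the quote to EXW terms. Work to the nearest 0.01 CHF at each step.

Not relevant to the conversion: insurance — on the buyer under both terms; not part of either seller's price.
From FOB to EXW, the seller no longer bears: inland to port, export clearance, origin terminal.
EXW price = 259104.08 − 849.55 − 391.53 − 375.68 = 257487.32

EXW price: CHF 257487.32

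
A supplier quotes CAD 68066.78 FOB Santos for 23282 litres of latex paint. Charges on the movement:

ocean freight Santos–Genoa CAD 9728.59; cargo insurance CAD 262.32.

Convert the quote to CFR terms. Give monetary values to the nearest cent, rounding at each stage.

Not relevant to the conversion: insurance — on the buyer under both terms; not part of either seller's price.
From FOB to CFR, the seller additionally bears: freight.
CFR price = 68066.78 + 9728.59 = 77795.37

CFR price: CAD 77795.37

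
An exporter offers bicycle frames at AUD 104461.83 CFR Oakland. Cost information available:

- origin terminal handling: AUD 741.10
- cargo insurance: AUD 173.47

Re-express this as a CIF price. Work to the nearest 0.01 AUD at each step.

Not relevant to the conversion: origin terminal — on the seller under both CFR and CIF; already in the CFR price and stays in the CIF price.
From CFR to CIF, the seller additionally bears: insurance.
CIF price = 104461.83 + 173.47 = 104635.30

CIF price: AUD 104635.30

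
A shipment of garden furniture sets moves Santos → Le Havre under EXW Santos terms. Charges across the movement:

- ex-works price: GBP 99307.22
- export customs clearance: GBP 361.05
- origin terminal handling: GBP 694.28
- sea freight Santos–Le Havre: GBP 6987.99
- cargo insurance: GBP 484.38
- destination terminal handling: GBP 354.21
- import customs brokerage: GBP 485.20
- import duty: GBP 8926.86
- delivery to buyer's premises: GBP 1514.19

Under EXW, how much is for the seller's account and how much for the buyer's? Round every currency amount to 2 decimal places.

EXW: the seller makes goods available at their premises; the buyer bears all onward costs.
Seller's account: goods 99307.22 = 99307.22
Buyer's account: export clearance 361.05 + origin terminal 694.28 + freight 6987.99 + insurance 484.38 + destination terminal 354.21 + brokerage 485.20 + duty 8926.86 + delivery 1514.19 = 19808.16

Seller: GBP 99307.22; buyer: GBP 19808.16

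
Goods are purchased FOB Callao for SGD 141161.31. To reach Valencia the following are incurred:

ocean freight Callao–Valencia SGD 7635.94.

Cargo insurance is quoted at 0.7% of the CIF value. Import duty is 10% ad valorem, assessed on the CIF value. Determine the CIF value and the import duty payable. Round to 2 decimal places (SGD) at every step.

CIF value: SGD 149846.17; import duty: SGD 14984.62

Let C be the CIF value. C = FOB price + freight + 0.7% × C
C − 0.7% × C = 141161.31 + 7635.94
0.993 × C = 148797.25
C = 148797.25 / 0.993 = 149846.17
Insurance premium = 0.7% × 149846.17 = 1048.92
Import duty = 149846.17 × 10% = 14984.62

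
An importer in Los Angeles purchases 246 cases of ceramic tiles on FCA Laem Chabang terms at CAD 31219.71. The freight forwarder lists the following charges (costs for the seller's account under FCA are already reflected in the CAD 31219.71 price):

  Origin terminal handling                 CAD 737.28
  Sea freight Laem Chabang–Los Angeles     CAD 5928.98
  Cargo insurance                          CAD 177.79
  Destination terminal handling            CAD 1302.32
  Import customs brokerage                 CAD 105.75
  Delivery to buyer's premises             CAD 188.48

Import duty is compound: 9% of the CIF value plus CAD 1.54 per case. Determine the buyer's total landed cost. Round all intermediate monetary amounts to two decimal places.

FCA: the seller delivers export-cleared goods to the carrier; the buyer bears costs from that point.
CIF value = FCA price + origin terminal + freight + insurance = 31219.71 + 737.28 + 5928.98 + 177.79 = 38063.76
Ad valorem component: 38063.76 × 9% = 3425.74
Specific component: 246 × 1.54 = 378.84
Import duty = 3425.74 + 378.84 = 3804.58
Buyer bears: origin terminal 737.28 + freight 5928.98 + insurance 177.79 + destination terminal 1302.32 + brokerage 105.75 + delivery 188.48 + duty 3804.58 = 12245.18
Landed cost = invoice 31219.71 + 12245.18 = 43464.89

Total landed cost: CAD 43464.89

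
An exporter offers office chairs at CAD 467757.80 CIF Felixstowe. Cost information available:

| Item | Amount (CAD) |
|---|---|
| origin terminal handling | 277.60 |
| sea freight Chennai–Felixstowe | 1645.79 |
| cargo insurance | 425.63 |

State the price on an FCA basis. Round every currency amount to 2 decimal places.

FCA price: CAD 465408.78

From CIF to FCA, the seller no longer bears: origin terminal, freight, insurance.
FCA price = 467757.80 − 277.60 − 1645.79 − 425.63 = 465408.78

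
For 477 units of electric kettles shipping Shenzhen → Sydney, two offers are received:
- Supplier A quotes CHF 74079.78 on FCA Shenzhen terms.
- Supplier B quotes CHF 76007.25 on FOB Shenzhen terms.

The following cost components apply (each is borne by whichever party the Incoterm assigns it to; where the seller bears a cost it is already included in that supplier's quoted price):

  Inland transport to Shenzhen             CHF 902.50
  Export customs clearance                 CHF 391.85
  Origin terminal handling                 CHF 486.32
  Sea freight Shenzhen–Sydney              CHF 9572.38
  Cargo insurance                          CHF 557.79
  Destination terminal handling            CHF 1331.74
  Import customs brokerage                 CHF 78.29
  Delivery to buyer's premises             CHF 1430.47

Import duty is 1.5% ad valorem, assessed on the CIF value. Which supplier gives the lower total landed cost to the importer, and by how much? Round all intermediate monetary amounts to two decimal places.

Supplier A (FCA):
CIF value = FCA price + origin terminal + freight + insurance = 74079.78 + 486.32 + 9572.38 + 557.79 = 84696.27
Import duty = 84696.27 × 1.5% = 1270.44
Buyer bears (A): 486.32 + 9572.38 + 557.79 + 1331.74 + 78.29 + 1430.47 = 13456.99
Landed cost (A) = invoice 74079.78 + 13456.99 + duty 1270.44 = 88807.21
Supplier B (FOB):
CIF value = FOB price + freight + insurance = 76007.25 + 9572.38 + 557.79 = 86137.42
Import duty = 86137.42 × 1.5% = 1292.06
Buyer bears (B): 9572.38 + 557.79 + 1331.74 + 78.29 + 1430.47 = 12970.67
Landed cost (B) = invoice 76007.25 + 12970.67 + duty 1292.06 = 90269.98
Difference = |88807.21 − 90269.98| = 1462.77

Supplier A is cheaper by CHF 1462.77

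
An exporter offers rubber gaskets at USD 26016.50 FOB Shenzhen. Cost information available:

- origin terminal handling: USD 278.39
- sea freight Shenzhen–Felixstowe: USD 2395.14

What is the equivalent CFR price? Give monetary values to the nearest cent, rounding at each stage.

CFR price: USD 28411.64

Not relevant to the conversion: origin terminal — on the seller under both FOB and CFR; already in the FOB price and stays in the CFR price.
From FOB to CFR, the seller additionally bears: freight.
CFR price = 26016.50 + 2395.14 = 28411.64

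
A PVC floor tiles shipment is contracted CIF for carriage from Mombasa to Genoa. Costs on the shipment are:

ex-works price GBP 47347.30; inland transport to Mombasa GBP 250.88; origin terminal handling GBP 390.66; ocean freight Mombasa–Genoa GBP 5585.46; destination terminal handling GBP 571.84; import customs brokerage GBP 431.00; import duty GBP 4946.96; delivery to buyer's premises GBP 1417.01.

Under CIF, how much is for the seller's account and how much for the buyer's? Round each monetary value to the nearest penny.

CIF: the seller pays costs through ocean freight and marine insurance to the destination port.
Seller's account: goods 47347.30 + inland to port 250.88 + origin terminal 390.66 + freight 5585.46 = 53574.30
Buyer's account: destination terminal 571.84 + brokerage 431.00 + duty 4946.96 + delivery 1417.01 = 7366.81

Seller: GBP 53574.30; buyer: GBP 7366.81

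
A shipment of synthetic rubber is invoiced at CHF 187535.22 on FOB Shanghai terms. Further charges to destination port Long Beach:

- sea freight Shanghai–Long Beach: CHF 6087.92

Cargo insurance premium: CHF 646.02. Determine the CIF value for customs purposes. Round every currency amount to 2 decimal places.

CIF = FOB price + freight + insurance
CIF = 187535.22 + 6087.92 + 646.02 = 194269.16

CIF value: CHF 194269.16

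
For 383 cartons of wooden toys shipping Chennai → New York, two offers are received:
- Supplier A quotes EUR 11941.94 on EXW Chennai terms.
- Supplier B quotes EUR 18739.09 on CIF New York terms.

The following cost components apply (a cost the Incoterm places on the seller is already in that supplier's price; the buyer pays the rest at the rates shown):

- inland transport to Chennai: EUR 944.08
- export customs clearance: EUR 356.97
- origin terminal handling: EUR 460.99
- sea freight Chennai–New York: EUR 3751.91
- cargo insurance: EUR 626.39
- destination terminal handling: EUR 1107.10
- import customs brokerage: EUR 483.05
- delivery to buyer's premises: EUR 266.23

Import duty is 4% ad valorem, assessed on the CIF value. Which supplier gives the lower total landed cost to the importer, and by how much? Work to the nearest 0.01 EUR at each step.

Supplier A (EXW):
CIF value = EXW price + inland to port + export clearance + origin terminal + freight + insurance = 11941.94 + 944.08 + 356.97 + 460.99 + 3751.91 + 626.39 = 18082.28
Import duty = 18082.28 × 4% = 723.29
Buyer bears (A): 944.08 + 356.97 + 460.99 + 3751.91 + 626.39 + 1107.10 + 483.05 + 266.23 = 7996.72
Landed cost (A) = invoice 11941.94 + 7996.72 + duty 723.29 = 20661.95
Supplier B (CIF):
The CIF price already equals the CIF value: 18739.09
Import duty = 18739.09 × 4% = 749.56
Buyer bears (B): 1107.10 + 483.05 + 266.23 = 1856.38
Landed cost (B) = invoice 18739.09 + 1856.38 + duty 749.56 = 21345.03
Difference = |20661.95 − 21345.03| = 683.08

Supplier A is cheaper by EUR 683.08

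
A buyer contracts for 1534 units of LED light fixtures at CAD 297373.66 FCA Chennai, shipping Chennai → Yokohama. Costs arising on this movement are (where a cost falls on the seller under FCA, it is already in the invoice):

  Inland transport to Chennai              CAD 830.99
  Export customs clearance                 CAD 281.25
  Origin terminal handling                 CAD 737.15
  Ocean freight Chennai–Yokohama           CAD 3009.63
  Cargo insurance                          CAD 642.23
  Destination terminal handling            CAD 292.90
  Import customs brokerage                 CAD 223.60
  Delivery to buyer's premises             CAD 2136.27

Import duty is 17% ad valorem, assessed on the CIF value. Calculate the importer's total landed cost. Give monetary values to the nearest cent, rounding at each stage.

FCA: the seller delivers export-cleared goods to the carrier; the buyer bears costs from that point.
Already in the invoice (seller's account under FCA): inland to port, export clearance — exclude.
CIF value = FCA price + origin terminal + freight + insurance = 297373.66 + 737.15 + 3009.63 + 642.23 = 301762.67
Import duty = 301762.67 × 17% = 51299.65
Buyer bears: origin terminal 737.15 + freight 3009.63 + insurance 642.23 + destination terminal 292.90 + brokerage 223.60 + delivery 2136.27 + duty 51299.65 = 58341.43
Landed cost = invoice 297373.66 + 58341.43 = 355715.09

Total landed cost: CAD 355715.09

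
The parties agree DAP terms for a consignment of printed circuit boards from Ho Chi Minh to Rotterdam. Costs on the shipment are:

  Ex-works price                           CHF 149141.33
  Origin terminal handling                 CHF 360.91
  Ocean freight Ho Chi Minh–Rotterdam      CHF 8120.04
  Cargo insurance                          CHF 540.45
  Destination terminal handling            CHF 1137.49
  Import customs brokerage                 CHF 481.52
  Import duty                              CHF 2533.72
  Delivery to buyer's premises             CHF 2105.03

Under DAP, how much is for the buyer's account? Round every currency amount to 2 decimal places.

DAP: the seller bears all costs to the named destination except import duty and clearance.
Seller's account: goods 149141.33 + origin terminal 360.91 + freight 8120.04 + insurance 540.45 + destination terminal 1137.49 + delivery 2105.03 = 161405.25
Buyer's account: brokerage 481.52 + duty 2533.72 = 3015.24

Buyer's account: CHF 3015.24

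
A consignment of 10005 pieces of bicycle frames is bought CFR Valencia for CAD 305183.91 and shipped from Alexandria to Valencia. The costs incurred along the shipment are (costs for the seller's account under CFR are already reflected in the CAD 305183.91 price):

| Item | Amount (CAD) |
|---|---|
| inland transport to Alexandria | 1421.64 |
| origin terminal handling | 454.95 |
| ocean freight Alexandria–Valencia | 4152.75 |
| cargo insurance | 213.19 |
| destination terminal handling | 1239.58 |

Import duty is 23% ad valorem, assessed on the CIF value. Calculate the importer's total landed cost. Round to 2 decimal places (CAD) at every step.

Total landed cost: CAD 376878.01

CFR: the seller pays costs through ocean freight to the destination port, but not insurance.
Already in the invoice (seller's account under CFR): inland to port, origin terminal, freight — exclude.
CIF value = CFR price + insurance = 305183.91 + 213.19 = 305397.10
Import duty = 305397.10 × 23% = 70241.33
Buyer bears: insurance 213.19 + destination terminal 1239.58 + duty 70241.33 = 71694.10
Landed cost = invoice 305183.91 + 71694.10 = 376878.01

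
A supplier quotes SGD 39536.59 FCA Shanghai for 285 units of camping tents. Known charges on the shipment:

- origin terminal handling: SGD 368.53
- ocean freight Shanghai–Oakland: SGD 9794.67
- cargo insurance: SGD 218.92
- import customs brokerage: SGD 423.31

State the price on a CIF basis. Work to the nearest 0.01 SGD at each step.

CIF price: SGD 49918.71

Not relevant to the conversion: brokerage — on the buyer under both terms; not part of either seller's price.
From FCA to CIF, the seller additionally bears: origin terminal, freight, insurance.
CIF price = 39536.59 + 368.53 + 9794.67 + 218.92 = 49918.71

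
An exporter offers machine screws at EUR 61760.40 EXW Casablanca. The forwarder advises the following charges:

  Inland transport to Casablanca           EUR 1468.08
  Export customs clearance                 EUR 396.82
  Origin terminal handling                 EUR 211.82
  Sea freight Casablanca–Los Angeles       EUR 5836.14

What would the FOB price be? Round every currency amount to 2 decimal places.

Not relevant to the conversion: freight — on the buyer under both terms; not part of either seller's price.
From EXW to FOB, the seller additionally bears: inland to port, export clearance, origin terminal.
FOB price = 61760.40 + 1468.08 + 396.82 + 211.82 = 63837.12

FOB price: EUR 63837.12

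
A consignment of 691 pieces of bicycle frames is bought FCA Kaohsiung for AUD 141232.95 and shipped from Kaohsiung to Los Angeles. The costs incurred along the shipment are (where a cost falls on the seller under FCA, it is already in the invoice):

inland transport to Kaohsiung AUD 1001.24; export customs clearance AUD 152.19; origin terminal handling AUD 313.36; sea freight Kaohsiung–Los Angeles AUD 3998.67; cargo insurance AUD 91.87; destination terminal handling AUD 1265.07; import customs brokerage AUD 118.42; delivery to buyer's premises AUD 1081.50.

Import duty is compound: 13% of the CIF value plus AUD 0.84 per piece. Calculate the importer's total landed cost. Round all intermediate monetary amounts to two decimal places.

FCA: the seller delivers export-cleared goods to the carrier; the buyer bears costs from that point.
Already in the invoice (seller's account under FCA): inland to port, export clearance — exclude.
CIF value = FCA price + origin terminal + freight + insurance = 141232.95 + 313.36 + 3998.67 + 91.87 = 145636.85
Ad valorem component: 145636.85 × 13% = 18932.79
Specific component: 691 × 0.84 = 580.44
Import duty = 18932.79 + 580.44 = 19513.23
Buyer bears: origin terminal 313.36 + freight 3998.67 + insurance 91.87 + destination terminal 1265.07 + brokerage 118.42 + delivery 1081.50 + duty 19513.23 = 26382.12
Landed cost = invoice 141232.95 + 26382.12 = 167615.07

Total landed cost: AUD 167615.07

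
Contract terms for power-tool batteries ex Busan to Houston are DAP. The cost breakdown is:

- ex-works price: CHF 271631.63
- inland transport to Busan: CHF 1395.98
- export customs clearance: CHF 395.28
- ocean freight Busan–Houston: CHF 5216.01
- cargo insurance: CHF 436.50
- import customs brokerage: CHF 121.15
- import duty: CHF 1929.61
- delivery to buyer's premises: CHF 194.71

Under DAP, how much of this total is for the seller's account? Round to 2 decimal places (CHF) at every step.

Seller's account: CHF 279270.11

DAP: the seller bears all costs to the named destination except import duty and clearance.
Seller's account: goods 271631.63 + inland to port 1395.98 + export clearance 395.28 + freight 5216.01 + insurance 436.50 + delivery 194.71 = 279270.11
Buyer's account: brokerage 121.15 + duty 1929.61 = 2050.76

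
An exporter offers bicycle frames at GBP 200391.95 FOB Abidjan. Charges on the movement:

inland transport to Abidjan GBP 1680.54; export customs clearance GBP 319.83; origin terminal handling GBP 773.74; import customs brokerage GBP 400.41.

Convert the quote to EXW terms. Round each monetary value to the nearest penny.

Not relevant to the conversion: brokerage — on the buyer under both terms; not part of either seller's price.
From FOB to EXW, the seller no longer bears: inland to port, export clearance, origin terminal.
EXW price = 200391.95 − 1680.54 − 319.83 − 773.74 = 197617.84

EXW price: GBP 197617.84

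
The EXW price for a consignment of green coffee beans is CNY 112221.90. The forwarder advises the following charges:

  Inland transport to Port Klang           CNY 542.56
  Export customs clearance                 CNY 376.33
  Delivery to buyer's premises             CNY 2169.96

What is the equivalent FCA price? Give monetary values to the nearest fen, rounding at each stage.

FCA price: CNY 113140.79

Not relevant to the conversion: delivery — on the buyer under both terms; not part of either seller's price.
From EXW to FCA, the seller additionally bears: inland to port, export clearance.
FCA price = 112221.90 + 542.56 + 376.33 = 113140.79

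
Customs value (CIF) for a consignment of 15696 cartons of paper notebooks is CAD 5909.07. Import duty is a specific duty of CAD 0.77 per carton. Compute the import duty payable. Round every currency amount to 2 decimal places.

Import duty: CAD 12085.92

Import duty = 15696 × 0.77 = 12085.92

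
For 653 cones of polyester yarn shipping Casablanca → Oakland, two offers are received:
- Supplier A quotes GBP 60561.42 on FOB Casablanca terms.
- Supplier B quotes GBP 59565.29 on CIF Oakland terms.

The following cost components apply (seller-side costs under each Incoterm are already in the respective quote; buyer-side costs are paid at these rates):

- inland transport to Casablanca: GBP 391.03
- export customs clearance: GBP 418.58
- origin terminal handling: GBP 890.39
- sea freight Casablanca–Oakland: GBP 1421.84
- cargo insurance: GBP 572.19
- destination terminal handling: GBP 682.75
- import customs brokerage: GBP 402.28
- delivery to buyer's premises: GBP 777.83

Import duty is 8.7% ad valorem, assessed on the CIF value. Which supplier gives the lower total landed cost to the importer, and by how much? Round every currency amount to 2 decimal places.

Supplier A (FOB):
CIF value = FOB price + freight + insurance = 60561.42 + 1421.84 + 572.19 = 62555.45
Import duty = 62555.45 × 8.7% = 5442.32
Buyer bears (A): 1421.84 + 572.19 + 682.75 + 402.28 + 777.83 = 3856.89
Landed cost (A) = invoice 60561.42 + 3856.89 + duty 5442.32 = 69860.63
Supplier B (CIF):
The CIF price already equals the CIF value: 59565.29
Import duty = 59565.29 × 8.7% = 5182.18
Buyer bears (B): 682.75 + 402.28 + 777.83 = 1862.86
Landed cost (B) = invoice 59565.29 + 1862.86 + duty 5182.18 = 66610.33
Difference = |69860.63 − 66610.33| = 3250.30

Supplier B is cheaper by GBP 3250.30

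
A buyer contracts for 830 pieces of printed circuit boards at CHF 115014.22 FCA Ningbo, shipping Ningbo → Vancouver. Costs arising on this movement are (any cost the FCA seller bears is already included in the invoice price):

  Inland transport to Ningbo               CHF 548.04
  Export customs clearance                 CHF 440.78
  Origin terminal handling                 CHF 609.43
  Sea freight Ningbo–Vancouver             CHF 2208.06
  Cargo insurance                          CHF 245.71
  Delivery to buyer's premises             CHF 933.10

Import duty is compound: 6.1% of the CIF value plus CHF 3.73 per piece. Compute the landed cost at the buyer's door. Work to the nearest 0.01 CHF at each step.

Total landed cost: CHF 129309.14

FCA: the seller delivers export-cleared goods to the carrier; the buyer bears costs from that point.
Already in the invoice (seller's account under FCA): inland to port, export clearance — exclude.
CIF value = FCA price + origin terminal + freight + insurance = 115014.22 + 609.43 + 2208.06 + 245.71 = 118077.42
Ad valorem component: 118077.42 × 6.1% = 7202.72
Specific component: 830 × 3.73 = 3095.90
Import duty = 7202.72 + 3095.90 = 10298.62
Buyer bears: origin terminal 609.43 + freight 2208.06 + insurance 245.71 + delivery 933.10 + duty 10298.62 = 14294.92
Landed cost = invoice 115014.22 + 14294.92 = 129309.14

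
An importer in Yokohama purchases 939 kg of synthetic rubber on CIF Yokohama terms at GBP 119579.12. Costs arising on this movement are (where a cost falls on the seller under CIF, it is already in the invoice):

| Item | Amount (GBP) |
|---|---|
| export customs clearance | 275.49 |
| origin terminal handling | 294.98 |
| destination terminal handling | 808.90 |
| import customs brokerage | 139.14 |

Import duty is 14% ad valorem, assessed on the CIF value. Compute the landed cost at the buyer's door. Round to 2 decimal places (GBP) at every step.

Total landed cost: GBP 137268.24

CIF: the seller pays costs through ocean freight and marine insurance to the destination port.
Already in the invoice (seller's account under CIF): export clearance, origin terminal — exclude.
The CIF price already equals the CIF value: 119579.12
Import duty = 119579.12 × 14% = 16741.08
Buyer bears: destination terminal 808.90 + brokerage 139.14 + duty 16741.08 = 17689.12
Landed cost = invoice 119579.12 + 17689.12 = 137268.24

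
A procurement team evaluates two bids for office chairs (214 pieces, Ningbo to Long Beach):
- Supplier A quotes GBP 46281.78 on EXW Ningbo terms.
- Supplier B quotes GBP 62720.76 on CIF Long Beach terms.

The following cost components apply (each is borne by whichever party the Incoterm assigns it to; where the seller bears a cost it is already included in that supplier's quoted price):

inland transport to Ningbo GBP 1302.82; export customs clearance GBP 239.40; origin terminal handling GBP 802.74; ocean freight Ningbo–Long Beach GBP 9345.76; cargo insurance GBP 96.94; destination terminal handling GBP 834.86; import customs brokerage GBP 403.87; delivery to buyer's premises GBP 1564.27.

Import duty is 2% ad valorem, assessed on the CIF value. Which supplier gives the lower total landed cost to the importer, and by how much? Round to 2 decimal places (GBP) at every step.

Supplier A (EXW):
CIF value = EXW price + inland to port + export clearance + origin terminal + freight + insurance = 46281.78 + 1302.82 + 239.40 + 802.74 + 9345.76 + 96.94 = 58069.44
Import duty = 58069.44 × 2% = 1161.39
Buyer bears (A): 1302.82 + 239.40 + 802.74 + 9345.76 + 96.94 + 834.86 + 403.87 + 1564.27 = 14590.66
Landed cost (A) = invoice 46281.78 + 14590.66 + duty 1161.39 = 62033.83
Supplier B (CIF):
The CIF price already equals the CIF value: 62720.76
Import duty = 62720.76 × 2% = 1254.42
Buyer bears (B): 834.86 + 403.87 + 1564.27 = 2803.00
Landed cost (B) = invoice 62720.76 + 2803.00 + duty 1254.42 = 66778.18
Difference = |62033.83 − 66778.18| = 4744.35

Supplier A is cheaper by GBP 4744.35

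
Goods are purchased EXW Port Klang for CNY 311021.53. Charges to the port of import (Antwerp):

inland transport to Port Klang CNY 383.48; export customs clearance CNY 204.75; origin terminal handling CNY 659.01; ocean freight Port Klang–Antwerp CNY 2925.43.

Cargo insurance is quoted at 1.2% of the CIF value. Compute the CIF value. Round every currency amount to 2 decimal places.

Let C be the CIF value. C = EXW price + pre-shipment costs + freight + 1.2% × C
C − 1.2% × C = 311021.53 + 383.48 + 204.75 + 659.01 + 2925.43
0.988 × C = 315194.20
C = 315194.20 / 0.988 = 319022.47
Insurance premium = 1.2% × 319022.47 = 3828.27

CIF value: CNY 319022.47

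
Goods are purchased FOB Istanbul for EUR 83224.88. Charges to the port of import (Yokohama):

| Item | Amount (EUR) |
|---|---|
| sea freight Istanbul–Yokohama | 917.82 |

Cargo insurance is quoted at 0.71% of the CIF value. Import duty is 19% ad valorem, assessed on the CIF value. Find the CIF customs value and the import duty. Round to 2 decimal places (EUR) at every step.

Let C be the CIF value. C = FOB price + freight + 0.71% × C
C − 0.71% × C = 83224.88 + 917.82
0.9929 × C = 84142.70
C = 84142.70 / 0.9929 = 84744.39
Insurance premium = 0.71% × 84744.39 = 601.69
Import duty = 84744.39 × 19% = 16101.43

CIF value: EUR 84744.39; import duty: EUR 16101.43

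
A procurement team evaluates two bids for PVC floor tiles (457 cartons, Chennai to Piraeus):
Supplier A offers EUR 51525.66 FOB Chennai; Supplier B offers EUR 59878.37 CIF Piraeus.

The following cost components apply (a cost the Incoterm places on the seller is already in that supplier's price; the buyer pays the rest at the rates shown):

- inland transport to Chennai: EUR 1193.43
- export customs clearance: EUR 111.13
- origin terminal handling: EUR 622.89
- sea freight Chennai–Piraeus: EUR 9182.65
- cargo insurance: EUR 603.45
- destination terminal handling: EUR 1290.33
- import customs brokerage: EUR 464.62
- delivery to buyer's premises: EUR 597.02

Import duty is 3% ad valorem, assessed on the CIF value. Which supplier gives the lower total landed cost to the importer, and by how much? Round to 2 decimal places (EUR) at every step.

Supplier B is cheaper by EUR 1476.39

Supplier A (FOB):
CIF value = FOB price + freight + insurance = 51525.66 + 9182.65 + 603.45 = 61311.76
Import duty = 61311.76 × 3% = 1839.35
Buyer bears (A): 9182.65 + 603.45 + 1290.33 + 464.62 + 597.02 = 12138.07
Landed cost (A) = invoice 51525.66 + 12138.07 + duty 1839.35 = 65503.08
Supplier B (CIF):
The CIF price already equals the CIF value: 59878.37
Import duty = 59878.37 × 3% = 1796.35
Buyer bears (B): 1290.33 + 464.62 + 597.02 = 2351.97
Landed cost (B) = invoice 59878.37 + 2351.97 + duty 1796.35 = 64026.69
Difference = |65503.08 − 64026.69| = 1476.39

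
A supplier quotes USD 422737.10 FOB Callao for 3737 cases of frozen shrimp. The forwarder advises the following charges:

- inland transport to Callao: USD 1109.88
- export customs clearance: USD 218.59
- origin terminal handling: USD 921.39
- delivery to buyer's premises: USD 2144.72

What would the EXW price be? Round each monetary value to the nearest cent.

EXW price: USD 420487.24

Not relevant to the conversion: delivery — on the buyer under both terms; not part of either seller's price.
From FOB to EXW, the seller no longer bears: inland to port, export clearance, origin terminal.
EXW price = 422737.10 − 1109.88 − 218.59 − 921.39 = 420487.24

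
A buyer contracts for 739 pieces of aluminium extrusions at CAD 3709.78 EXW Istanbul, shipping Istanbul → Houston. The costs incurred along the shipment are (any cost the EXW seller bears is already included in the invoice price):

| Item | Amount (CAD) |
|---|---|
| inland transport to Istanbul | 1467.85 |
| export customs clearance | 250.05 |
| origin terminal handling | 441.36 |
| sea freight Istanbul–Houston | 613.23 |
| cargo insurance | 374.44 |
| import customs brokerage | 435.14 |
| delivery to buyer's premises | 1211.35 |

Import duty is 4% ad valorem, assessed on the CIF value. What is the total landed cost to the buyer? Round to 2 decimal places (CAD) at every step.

EXW: the seller makes goods available at their premises; the buyer bears all onward costs.
CIF value = EXW price + inland to port + export clearance + origin terminal + freight + insurance = 3709.78 + 1467.85 + 250.05 + 441.36 + 613.23 + 374.44 = 6856.71
Import duty = 6856.71 × 4% = 274.27
Buyer bears: inland to port 1467.85 + export clearance 250.05 + origin terminal 441.36 + freight 613.23 + insurance 374.44 + brokerage 435.14 + delivery 1211.35 + duty 274.27 = 5067.69
Landed cost = invoice 3709.78 + 5067.69 = 8777.47

Total landed cost: CAD 8777.47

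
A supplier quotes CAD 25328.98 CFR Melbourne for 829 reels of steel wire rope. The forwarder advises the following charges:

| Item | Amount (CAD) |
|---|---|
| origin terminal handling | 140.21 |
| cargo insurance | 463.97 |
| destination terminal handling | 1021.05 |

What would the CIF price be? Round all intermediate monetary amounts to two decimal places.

CIF price: CAD 25792.95

Not relevant to the conversion: origin terminal — on the seller under both CFR and CIF; already in the CFR price and stays in the CIF price. destination terminal — on the buyer under both terms; not part of either seller's price.
From CFR to CIF, the seller additionally bears: insurance.
CIF price = 25328.98 + 463.97 = 25792.95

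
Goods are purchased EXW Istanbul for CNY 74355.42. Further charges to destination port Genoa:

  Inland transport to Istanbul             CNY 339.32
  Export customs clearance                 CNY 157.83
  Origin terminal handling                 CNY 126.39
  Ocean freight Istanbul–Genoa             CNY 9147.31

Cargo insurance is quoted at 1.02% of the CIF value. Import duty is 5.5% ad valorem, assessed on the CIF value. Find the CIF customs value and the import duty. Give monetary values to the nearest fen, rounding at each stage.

CIF value: CNY 84993.20; import duty: CNY 4674.63

Let C be the CIF value. C = EXW price + pre-shipment costs + freight + 1.02% × C
C − 1.02% × C = 74355.42 + 339.32 + 157.83 + 126.39 + 9147.31
0.9898 × C = 84126.27
C = 84126.27 / 0.9898 = 84993.20
Insurance premium = 1.02% × 84993.20 = 866.93
Import duty = 84993.20 × 5.5% = 4674.63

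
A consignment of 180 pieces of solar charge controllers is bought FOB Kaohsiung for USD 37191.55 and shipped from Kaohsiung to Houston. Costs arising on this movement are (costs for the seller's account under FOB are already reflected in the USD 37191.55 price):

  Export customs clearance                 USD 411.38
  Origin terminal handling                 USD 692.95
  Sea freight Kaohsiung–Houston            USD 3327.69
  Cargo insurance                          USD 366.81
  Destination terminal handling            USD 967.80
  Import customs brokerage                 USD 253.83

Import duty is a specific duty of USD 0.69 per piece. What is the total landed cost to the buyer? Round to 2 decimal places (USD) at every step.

FOB: the seller bears costs until goods are on board at the origin port; the buyer bears freight, insurance and all costs thereafter.
Already in the invoice (seller's account under FOB): export clearance, origin terminal — exclude.
CIF value = FOB price + freight + insurance = 37191.55 + 3327.69 + 366.81 = 40886.05
Import duty = 180 × 0.69 = 124.20
Buyer bears: freight 3327.69 + insurance 366.81 + destination terminal 967.80 + brokerage 253.83 + duty 124.20 = 5040.33
Landed cost = invoice 37191.55 + 5040.33 = 42231.88

Total landed cost: USD 42231.88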